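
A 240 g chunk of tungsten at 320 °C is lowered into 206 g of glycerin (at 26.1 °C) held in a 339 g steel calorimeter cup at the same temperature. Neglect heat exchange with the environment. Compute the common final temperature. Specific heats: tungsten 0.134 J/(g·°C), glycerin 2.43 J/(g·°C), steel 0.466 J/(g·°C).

With ΣQ=0 the equilibrium temperature is the m·c-weighted mean:
T_f = (32.16·320 + 500.58·26.1 + 157.97·26.1) / (32.16 + 500.58 + 157.97)
    = 27479 / 690.71 ≈ 39.78 °C

T_f ≈ 39.8 °C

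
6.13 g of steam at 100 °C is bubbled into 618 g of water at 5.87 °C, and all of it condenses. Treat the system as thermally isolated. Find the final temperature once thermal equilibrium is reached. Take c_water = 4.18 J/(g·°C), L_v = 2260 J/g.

T_f ≈ 12.1 °C

Conservation of energy gives ΣQ = 0:
latent heat released on condensation: 6.13·2260 = 13854; condensate cools 100→T: 6.13·4.18·(T − 100) = 25.62(T − 100); water warms: 618·4.18·(T − 5.87) = 2583.2(T − 5.87)
2608.9 T = 13854 + 2562.3 + 15164 = 31580
T ≈ 12.10 °C, under the boiling point, so the assumption holds.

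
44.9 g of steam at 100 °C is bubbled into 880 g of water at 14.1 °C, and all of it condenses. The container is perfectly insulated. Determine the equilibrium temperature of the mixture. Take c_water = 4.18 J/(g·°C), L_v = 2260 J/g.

Net heat exchanged in the isolated system is zero:
condense steam: −44.9×2260 = −101474
  condensed water 100 °C→T: 187.68(T − 100)
  original water: 3678.4(T − 14.1)
3866.1 T = 101474 + 18768 + 51865 = 172108
T ≈ 44.52 °C (< 100 °C, so full condensation is consistent).

T_f ≈ 44.5 °C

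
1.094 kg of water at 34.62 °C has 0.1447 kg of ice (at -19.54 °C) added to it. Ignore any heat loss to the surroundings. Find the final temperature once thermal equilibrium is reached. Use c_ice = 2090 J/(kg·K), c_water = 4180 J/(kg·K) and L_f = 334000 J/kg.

T_f ≈ 20.1 °C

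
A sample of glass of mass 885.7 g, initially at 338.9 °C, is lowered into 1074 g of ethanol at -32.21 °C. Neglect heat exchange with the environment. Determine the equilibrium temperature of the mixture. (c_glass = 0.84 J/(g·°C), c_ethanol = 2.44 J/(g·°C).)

T_f ≈ 49.9 °C

Heat lost by the glass equals heat gained by the ethanol:
885.7*0.84*(338.9 − T) = 1074*2.44*(T − (-32.21))
743.99(338.9 − T) = 2620.6(T − (-32.21))
3364.5 T = 167729  ⇒  T ≈ 49.85 °C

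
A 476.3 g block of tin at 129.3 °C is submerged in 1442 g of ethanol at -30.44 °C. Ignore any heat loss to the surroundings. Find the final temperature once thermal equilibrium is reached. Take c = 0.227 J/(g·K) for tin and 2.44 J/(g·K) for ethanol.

Heat gained plus heat lost sum to zero:
476.3*0.227*(T − 129.3) + 1442*2.44*(T − (-30.44)) = 0
108.12(T − 129.3) + 3518.5(T − (-30.44)) = 0
3626.6 T = -93123
T = -93123/3626.6 ≈ -25.68 °C

T_f ≈ -25.7 °C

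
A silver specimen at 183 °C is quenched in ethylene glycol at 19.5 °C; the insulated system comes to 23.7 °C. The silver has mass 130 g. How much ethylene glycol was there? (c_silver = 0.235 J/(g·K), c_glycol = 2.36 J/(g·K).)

Energy conservation, ΣQ = 0:
130·0.235·(23.7 − 183) + m·2.36·(23.7 − 19.5) = 0
9.912 m = 4866.6
m = 4866.6/9.912 ≈ 491 g

m ≈ 491 g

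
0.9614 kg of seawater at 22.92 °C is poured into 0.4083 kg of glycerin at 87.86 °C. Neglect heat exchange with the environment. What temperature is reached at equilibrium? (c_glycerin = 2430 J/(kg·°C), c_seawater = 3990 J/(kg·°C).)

Heat lost by the glycerin equals heat gained by the seawater:
0.4083·2430·(87.86 − T) = 0.9614·3990·(T − 22.92)
992.17(87.86 − T) = 3836(T − 22.92)
4828.2 T = 175093  ⇒  T ≈ 36.26 °C

T_f ≈ 36.3 °C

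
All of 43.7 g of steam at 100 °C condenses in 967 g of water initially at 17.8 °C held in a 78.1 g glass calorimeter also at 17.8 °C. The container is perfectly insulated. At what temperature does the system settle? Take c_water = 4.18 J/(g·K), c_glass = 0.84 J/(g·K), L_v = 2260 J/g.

T_f ≈ 44.3 °C

Taking heat into each body as positive, Σ m c ΔT = 0:
steam→water at 100 °C releases m L_v = 43.7×2260 = 98762; condensed water 100 °C→T: 182.67(T − 100); water warms: 967×4.18×(T − 17.8) = 4042.1(T − 17.8); glass cup: 78.1×0.84×(T − 17.8) = 65.6(T − 17.8)
4290.3 T = 98762 + 18267 + 73116 = 190145
T ≈ 44.32 °C, under the boiling point, so the assumption holds.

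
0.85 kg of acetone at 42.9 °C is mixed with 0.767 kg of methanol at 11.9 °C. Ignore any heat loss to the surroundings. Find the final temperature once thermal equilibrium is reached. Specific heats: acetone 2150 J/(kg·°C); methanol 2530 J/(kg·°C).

T_f ≈ 26.9 °C

Taking heat into each body as positive, Σ m c ΔT = 0:
0.85*2150*(T − 42.9) + 0.767*2530*(T − 11.9) = 0
(1827.5 + 1940.5) T = 1827.5*42.9 + 1940.5*11.9
T = 101492 / 3768 = 26.9 °C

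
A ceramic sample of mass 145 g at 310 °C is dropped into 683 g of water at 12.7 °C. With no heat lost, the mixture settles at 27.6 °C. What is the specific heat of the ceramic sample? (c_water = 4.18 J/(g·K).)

c ≈ 1.04 J/(g·K)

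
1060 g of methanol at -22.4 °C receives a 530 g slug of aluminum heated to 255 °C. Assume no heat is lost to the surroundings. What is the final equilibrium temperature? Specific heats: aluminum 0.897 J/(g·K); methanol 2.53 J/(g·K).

T_f ≈ 19.4 °C

Heat lost by the aluminum equals heat gained by the methanol:
530×0.897×(255 − T) = 1060×2.53×(T − (-22.4))
475.41(255 − T) = 2681.8(T − (-22.4))
3157.2 T = 61157  ⇒  T ≈ 19.37 °C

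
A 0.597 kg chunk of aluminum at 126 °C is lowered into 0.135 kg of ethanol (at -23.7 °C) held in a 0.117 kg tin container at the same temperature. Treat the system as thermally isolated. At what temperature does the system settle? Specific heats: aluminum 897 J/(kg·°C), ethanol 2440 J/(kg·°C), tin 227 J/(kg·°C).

Conservation of energy gives ΣQ = 0:
0.597*897*(T − 126) + 0.135*2440*(T − (-23.7)) + 0.117*227*(T − (-23.7)) = 0
891.47 T = 59038
T = 59038/891.47 ≈ 66.23 °C

T_f ≈ 66.2 °C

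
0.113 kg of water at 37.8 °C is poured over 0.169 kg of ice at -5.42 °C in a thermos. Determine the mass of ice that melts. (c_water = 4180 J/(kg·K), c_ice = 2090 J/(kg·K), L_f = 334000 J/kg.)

Cooling the water to 0 °C releases 0.113×4180×37.8 = 17854 J.
Warming the ice to 0 °C takes 0.169×2090×5.42 = 1914.4 J, leaving 15940 J for melting.
Melting all 0.169 kg of ice would need 0.169×334000 = 56446 J.
That's not enough to melt it all — equilibrium is at 0 °C with ice remaining.
Mass melted = 15940/334000 ≈ 0.04772 kg.

m_melted ≈ 0.0477 kg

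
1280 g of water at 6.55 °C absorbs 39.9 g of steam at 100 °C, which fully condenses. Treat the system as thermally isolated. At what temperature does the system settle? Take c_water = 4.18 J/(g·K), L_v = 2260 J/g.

Heat gained plus heat lost sum to zero:
steam→water at 100 °C releases m L_v = 39.9·2260 = 90174; condensate cools 100→T: 39.9·4.18·(T − 100) = 166.78(T − 100); original water: 5350.4(T − 6.55)
5517.2 T = 90174 + 16678 + 35045 = 141897
T ≈ 25.72 °C — below 100 °C, confirming all the steam condensed.

T_f ≈ 25.7 °C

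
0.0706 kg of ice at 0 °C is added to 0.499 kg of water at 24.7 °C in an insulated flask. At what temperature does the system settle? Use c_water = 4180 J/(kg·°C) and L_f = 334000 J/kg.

T_f ≈ 11.7 °C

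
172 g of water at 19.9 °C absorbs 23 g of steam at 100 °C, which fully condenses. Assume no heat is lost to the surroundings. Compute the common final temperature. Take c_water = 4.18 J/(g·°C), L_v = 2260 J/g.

Net heat exchanged in the isolated system is zero:
steam→water at 100 °C releases m L_v = 23×2260 = 51980
  condensed water 100 °C→T: 96.14(T − 100)
  water warms: 172×4.18×(T − 19.9) = 718.96(T − 19.9)
815.1 T = 51980 + 9614 + 14307 = 75901
T ≈ 93.12 °C — below 100 °C, confirming all the steam condensed.

T_f ≈ 93.1 °C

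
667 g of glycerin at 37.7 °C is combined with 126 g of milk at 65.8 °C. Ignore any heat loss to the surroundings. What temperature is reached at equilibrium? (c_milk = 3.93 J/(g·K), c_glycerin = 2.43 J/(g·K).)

With ΣQ=0 the equilibrium temperature is the m·c-weighted mean:
T_f = (495.18×65.8 + 1620.8×37.7) / (495.18 + 1620.8)
    = 93687 / 2116 ≈ 44.28 °C

T_f ≈ 44.3 °C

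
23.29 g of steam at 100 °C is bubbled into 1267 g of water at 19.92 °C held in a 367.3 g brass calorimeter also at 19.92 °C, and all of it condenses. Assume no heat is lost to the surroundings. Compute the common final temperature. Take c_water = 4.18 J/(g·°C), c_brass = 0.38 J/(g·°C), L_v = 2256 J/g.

Taking heat into each body as positive, Σ m c ΔT = 0:
condense steam: −23.29·2256 = −52542
  condensed water 100 °C→T: 97.35(T − 100)
  original water: 5296.1(T − 19.92)
  cup: 139.57(T − 19.92)
5533 T = 52542 + 9735.2 + 108278 = 170555
T ≈ 30.83 °C, under the boiling point, so the assumption holds.

T_f ≈ 30.8 °C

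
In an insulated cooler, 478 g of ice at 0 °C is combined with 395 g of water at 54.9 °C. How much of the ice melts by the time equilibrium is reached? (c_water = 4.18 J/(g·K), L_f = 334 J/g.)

m_melted ≈ 271 g

Cooling the water to 0 °C releases 395·4.18·54.9 = 90645 J.
To melt every bit of ice: 478·334 = 159652 J.
That's not enough to melt it all — equilibrium is at 0 °C with ice remaining.
m_melted·334 = 90645  ⇒  m_melted ≈ 271.4 g.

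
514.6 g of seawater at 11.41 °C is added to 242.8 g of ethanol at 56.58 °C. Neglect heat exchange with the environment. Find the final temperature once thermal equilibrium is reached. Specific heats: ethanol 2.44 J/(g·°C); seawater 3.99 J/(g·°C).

T_f ≈ 21.5 °C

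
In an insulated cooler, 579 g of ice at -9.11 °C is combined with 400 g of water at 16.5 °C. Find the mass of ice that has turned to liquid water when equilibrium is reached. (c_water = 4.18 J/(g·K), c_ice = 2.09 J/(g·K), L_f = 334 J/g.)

m_melted ≈ 49.6 g

Cooling the water to 0 °C releases 400×4.18×16.5 = 27588 J.
Warming the ice to 0 °C takes 579×2.09×9.11 = 11024 J, leaving 16564 J for melting.
Fully melting the ice requires m_ice L_f = 579×334 = 193386 J.
Since 16564 < 193386 J, not all the ice melts; equilibrium is at 0 °C.
Mass melted = 16564/334 ≈ 49.59 g.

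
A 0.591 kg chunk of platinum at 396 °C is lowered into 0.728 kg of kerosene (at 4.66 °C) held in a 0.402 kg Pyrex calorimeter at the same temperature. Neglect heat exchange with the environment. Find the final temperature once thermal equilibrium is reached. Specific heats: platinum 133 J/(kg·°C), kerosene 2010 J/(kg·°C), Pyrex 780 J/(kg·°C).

T_f ≈ 21.2 °C

T_f is the heat-capacity-weighted average of the initial temperatures:
T_f = (78.6·396 + 1463.3·4.66 + 313.56·4.66) / (78.6 + 1463.3 + 313.56)
    = 39407 / 1855.4 ≈ 21.24 °C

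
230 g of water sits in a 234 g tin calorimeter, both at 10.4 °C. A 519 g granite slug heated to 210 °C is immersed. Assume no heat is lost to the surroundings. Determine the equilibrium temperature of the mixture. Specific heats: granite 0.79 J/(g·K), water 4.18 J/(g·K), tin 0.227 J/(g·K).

Setting the total heat transfer to zero:
519·0.79·(T − 210) + 230·4.18·(T − 10.4) + 234·0.227·(T − 10.4) = 0
410.01(T − 210) + 961.4(T − 10.4) + 53.12(T − 10.4) = 0
1424.5 T = 96653
T = 96653/1424.5 ≈ 67.85 °C

T_f ≈ 67.8 °C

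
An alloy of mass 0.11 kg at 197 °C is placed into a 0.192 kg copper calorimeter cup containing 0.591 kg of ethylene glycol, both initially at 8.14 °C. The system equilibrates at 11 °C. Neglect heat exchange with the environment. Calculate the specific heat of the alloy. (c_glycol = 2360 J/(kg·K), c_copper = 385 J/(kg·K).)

c ≈ 205 J/(kg·K)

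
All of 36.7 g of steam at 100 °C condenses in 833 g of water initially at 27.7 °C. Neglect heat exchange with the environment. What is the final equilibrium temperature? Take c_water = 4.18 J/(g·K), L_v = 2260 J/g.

T_f ≈ 53.6 °C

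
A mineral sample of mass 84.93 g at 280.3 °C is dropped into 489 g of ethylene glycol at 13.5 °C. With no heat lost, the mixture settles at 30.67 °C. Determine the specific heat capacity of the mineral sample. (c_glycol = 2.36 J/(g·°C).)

c ≈ 0.935 J/(g·°C)

Energy conservation, ΣQ = 0:
84.93·c·(30.67 − 280.3) + 489·2.36·(30.67 − 13.5) = 0
-21201 c = -19815
c = -19815/-21201 ≈ 0.9346 J/(g·°C)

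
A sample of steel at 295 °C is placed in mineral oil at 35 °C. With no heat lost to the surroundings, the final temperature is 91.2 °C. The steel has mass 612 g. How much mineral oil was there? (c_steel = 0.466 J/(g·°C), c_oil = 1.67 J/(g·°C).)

Let T be the final temperature. ΣQ_i = 0:
612×0.466×(91.2 − 295) + m×1.67×(91.2 − 35) = 0
93.85 m = 58122
m = 58122/93.85 ≈ 619.3 g

m ≈ 619 g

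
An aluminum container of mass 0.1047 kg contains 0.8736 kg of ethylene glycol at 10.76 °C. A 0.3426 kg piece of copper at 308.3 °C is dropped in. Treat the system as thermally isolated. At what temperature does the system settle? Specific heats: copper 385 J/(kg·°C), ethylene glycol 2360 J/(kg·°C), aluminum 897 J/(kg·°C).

T_f ≈ 27.9 °C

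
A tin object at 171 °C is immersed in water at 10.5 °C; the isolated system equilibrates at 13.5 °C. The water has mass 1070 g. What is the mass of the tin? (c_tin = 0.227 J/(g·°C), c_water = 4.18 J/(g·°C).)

m ≈ 375 g

Heat lost by the tin = heat gained by the water:
m×0.227×(171 − 13.5) = 1070×4.18×(13.5 − 10.5)
35.75 m = 13418  ⇒  m ≈ 375.3 g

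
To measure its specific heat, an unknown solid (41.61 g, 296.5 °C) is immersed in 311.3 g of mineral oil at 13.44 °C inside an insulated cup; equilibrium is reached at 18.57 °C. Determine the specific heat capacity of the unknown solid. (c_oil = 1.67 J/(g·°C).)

c ≈ 0.231 J/(g·°C)

m_s c (T_s − T_f) = m_oil c_oil (T_f − T_0):
41.61×c×(296.5 − 18.57) = 311.3×1.67×(18.57 − 13.44)
11565 c = 2666.9  ⇒  c ≈ 0.2306 J/(g·°C)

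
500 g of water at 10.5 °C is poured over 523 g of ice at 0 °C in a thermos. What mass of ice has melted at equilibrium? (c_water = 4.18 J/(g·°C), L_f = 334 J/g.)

Water can give up m c ΔT = 500·4.18·10.5 = 21945 J before reaching 0 °C.
Melting all 523 g of ice would need 523·334 = 174682 J.
21945 J < 174682 J, so only part of the ice melts and the system sits at 0 °C.
Mass melted = 21945/334 ≈ 65.7 g.

m_melted ≈ 65.7 g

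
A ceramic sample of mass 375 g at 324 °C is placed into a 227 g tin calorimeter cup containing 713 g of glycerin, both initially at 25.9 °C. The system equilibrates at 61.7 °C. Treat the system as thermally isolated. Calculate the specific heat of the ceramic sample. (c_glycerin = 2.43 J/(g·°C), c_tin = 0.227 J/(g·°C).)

Heat gained plus heat lost sum to zero:
375×c×(61.7 − 324) + 713×2.43×(61.7 − 25.9) + 227×0.227×(61.7 − 25.9) = 0
-98362 c = -63871
c = -63871/-98362 ≈ 0.6493 J/(g·°C)

c ≈ 0.649 J/(g·°C)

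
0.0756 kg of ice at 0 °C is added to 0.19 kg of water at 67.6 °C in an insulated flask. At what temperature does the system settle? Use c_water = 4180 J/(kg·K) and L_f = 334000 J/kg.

Setting the total heat transfer to zero:
melt ice: 0.0756×334000 = 25250
  warm the meltwater: 316.01 T
  water: 794.2(T − 67.6)
1110.2 T = 53688 − 25250 = 28438
T ≈ 25.61 °C — above 0 °C, consistent with complete melting.

T_f ≈ 25.6 °C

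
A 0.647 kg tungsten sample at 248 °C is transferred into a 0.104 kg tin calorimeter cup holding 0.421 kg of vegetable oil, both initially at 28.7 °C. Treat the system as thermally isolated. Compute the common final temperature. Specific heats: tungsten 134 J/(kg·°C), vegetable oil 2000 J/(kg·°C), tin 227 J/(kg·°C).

T_f ≈ 48.7 °C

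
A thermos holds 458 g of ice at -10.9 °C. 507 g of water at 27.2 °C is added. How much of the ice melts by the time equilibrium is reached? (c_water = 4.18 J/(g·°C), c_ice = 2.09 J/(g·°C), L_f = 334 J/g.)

m_melted ≈ 141 g

Heat available from the water dropping to 0 °C: 507·4.18·27.2 = 57644 J.
Warming the ice to 0 °C takes 458·2.09·10.9 = 10434 J, leaving 47210 J for melting.
Fully melting the ice requires m_ice L_f = 458·334 = 152972 J.
That's not enough to melt it all — equilibrium is at 0 °C with ice remaining.
Mass melted = 47210/334 ≈ 141.3 g.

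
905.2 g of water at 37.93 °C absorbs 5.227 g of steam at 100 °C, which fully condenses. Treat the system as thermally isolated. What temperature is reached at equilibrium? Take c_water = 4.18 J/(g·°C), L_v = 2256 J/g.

Setting the total heat transfer to zero:
condense steam: −5.227·2256 = −11792
  condensate cools 100→T: 5.227·4.18·(T − 100) = 21.85(T − 100)
  water warms: 905.2·4.18·(T − 37.93) = 3783.7(T − 37.93)
3805.6 T = 11792 + 2184.9 + 143517 = 157494
T ≈ 41.38 °C — below 100 °C, confirming all the steam condensed.

T_f ≈ 41.4 °C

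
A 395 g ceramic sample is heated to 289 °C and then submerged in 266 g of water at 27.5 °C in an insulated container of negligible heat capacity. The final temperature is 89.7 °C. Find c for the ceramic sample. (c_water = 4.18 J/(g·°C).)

m_s c (T_s − T_f) = m_water c_water (T_f − T_0):
395×c×(289 − 89.7) = 266×4.18×(89.7 − 27.5)
78724 c = 69159  ⇒  c ≈ 0.8785 J/(g·°C)

c ≈ 0.879 J/(g·°C)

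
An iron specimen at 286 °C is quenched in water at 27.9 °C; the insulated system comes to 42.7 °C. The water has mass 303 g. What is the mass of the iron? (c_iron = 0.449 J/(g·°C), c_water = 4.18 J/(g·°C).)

m ≈ 172 g

Taking heat into each body as positive, Σ m c ΔT = 0:
m·0.449·(42.7 − 286) + 303·4.18·(42.7 − 27.9) = 0
-109.24 m = -18745
m = -18745/-109.24 ≈ 171.6 g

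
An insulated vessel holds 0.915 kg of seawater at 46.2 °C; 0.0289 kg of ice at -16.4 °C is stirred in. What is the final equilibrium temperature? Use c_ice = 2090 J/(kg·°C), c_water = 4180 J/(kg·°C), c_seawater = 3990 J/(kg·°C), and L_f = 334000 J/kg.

T_f ≈ 41.9 °C

Sum of m c ΔT and latent-heat terms is zero:
warm ice to 0 °C: 0.0289×2090×(0 − (-16.4)) = 990.58; fusion: m_ice L_f = 0.0289×334000 = 9652.6; meltwater 0→T: 0.0289×4180×T = 120.8 T; seawater cools: 0.915×3990×(T − 46.2) = 3650.9(T − 46.2)
3771.7 T = 168669 − 10643 = 158026
T ≈ 41.90 °C. Since T > 0 °C, the all-ice-melts assumption holds.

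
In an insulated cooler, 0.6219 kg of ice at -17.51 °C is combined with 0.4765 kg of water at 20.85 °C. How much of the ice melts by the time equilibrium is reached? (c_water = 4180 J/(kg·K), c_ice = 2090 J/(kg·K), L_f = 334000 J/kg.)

m_melted ≈ 0.0562 kg

Water can give up m c ΔT = 0.4765×4180×20.85 = 41528 J before reaching 0 °C.
Of that, 0.6219×2090×17.51 = 22759 J goes to bring the ice to 0 °C, leaving 18769 J.
Fully melting the ice requires m_ice L_f = 0.6219×334000 = 207715 J.
That's not enough to melt it all — equilibrium is at 0 °C with ice remaining.
m_melted×334000 = 18769  ⇒  m_melted ≈ 0.0562 kg.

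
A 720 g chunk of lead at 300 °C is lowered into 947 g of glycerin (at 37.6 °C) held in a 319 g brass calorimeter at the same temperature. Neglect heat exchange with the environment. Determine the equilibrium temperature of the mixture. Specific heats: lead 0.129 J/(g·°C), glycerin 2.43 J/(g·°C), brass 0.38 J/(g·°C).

Conservation of energy gives ΣQ = 0:
720*0.129*(T − 300) + 947*2.43*(T − 37.6) + 319*0.38*(T − 37.6) = 0
(92.88 + 2301.2 + 121.22) T = 92.88*300 + 2301.2*37.6 + 121.22*37.6
T ≈ 47.29 °C

T_f ≈ 47.3 °C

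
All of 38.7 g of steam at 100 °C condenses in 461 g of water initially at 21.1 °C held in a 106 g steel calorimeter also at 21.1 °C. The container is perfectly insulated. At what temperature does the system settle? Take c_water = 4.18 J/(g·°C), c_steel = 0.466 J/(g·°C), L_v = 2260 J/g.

Energy balance with sensible and latent terms:
latent heat released on condensation: 38.7·2260 = 87462; condensate cools 100→T: 38.7·4.18·(T − 100) = 161.77(T − 100); original water: 1927(T − 21.1); cup: 49.4(T − 21.1)
2138.1 T = 87462 + 16177 + 41702 = 145340
T ≈ 67.97 °C (< 100 °C, so full condensation is consistent).

T_f ≈ 68.0 °C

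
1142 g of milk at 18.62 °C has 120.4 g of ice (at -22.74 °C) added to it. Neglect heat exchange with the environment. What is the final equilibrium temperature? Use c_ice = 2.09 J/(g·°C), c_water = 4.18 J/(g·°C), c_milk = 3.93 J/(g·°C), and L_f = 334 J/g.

T_f ≈ 7.5 °C

Energy balance with sensible and latent terms:
warm ice to 0 °C: 120.4·2.09·(0 − (-22.74)) = 5722.2
  fusion: m_ice L_f = 120.4·334 = 40214
  meltwater 0→T: 120.4·4.18·T = 503.27 T
  milk: 4488.1(T − 18.62)
4991.3 T = 83568 − 45936 = 37632
T ≈ 7.54 °C. Since T > 0 °C, the all-ice-melts assumption holds.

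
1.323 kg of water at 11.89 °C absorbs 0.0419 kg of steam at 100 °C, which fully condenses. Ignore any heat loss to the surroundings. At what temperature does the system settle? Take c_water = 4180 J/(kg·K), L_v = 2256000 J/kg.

T_f ≈ 31.2 °C

Taking heat into each body as positive, Σ m c ΔT = 0:
latent heat released on condensation: 0.0419·2256000 = 94526; condensate cools 100→T: 0.0419·4180·(T − 100) = 175.14(T − 100); original water: 5530.1(T − 11.89)
5705.3 T = 94526 + 17514 + 65753 = 177794
T ≈ 31.16 °C (< 100 °C, so full condensation is consistent).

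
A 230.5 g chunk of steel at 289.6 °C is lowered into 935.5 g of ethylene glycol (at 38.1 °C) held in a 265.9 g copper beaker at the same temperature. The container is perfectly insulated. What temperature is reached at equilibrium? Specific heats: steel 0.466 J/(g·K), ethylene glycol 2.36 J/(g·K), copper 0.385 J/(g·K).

With ΣQ=0 the equilibrium temperature is the m·c-weighted mean:
T_f = (107.41×289.6 + 2207.8×38.1 + 102.37×38.1) / (107.41 + 2207.8 + 102.37)
    = 119124 / 2417.6 ≈ 49.27 °C

T_f ≈ 49.3 °C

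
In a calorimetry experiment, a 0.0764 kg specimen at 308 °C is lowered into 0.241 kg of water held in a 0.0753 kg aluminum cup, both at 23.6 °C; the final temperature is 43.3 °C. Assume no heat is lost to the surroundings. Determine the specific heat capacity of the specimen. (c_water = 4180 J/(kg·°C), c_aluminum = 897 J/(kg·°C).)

c ≈ 1050 J/(kg·°C)

Setting the total heat transfer to zero:
0.0764×c×(43.3 − 308) + 0.241×4180×(43.3 − 23.6) + 0.0753×897×(43.3 − 23.6) = 0
-20.22 c = -21176
c = -21176/-20.22 ≈ 1047 J/(kg·°C)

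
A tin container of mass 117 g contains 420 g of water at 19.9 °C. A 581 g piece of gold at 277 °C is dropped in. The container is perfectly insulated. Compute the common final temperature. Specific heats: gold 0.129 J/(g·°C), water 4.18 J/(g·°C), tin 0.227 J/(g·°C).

T_f ≈ 30.3 °C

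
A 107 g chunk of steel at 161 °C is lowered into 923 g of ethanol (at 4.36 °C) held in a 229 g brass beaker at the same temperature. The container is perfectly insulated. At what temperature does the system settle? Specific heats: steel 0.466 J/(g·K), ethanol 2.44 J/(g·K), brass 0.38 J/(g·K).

T_f ≈ 7.6 °C

T_f is the heat-capacity-weighted average of the initial temperatures:
T_f = (49.86·161 + 2252.1·4.36 + 87.02·4.36) / (49.86 + 2252.1 + 87.02)
    = 18226 / 2389 ≈ 7.63 °C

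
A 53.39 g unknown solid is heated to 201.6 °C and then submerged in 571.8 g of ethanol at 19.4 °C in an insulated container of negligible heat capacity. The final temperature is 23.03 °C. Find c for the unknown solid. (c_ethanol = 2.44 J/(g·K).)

c ≈ 0.531 J/(g·K)

Heat lost by the unknown solid = heat gained by the ethanol:
53.39×c×(201.6 − 23.03) = 571.8×2.44×(23.03 − 19.4)
9533.9 c = 5064.5  ⇒  c ≈ 0.5312 J/(g·K)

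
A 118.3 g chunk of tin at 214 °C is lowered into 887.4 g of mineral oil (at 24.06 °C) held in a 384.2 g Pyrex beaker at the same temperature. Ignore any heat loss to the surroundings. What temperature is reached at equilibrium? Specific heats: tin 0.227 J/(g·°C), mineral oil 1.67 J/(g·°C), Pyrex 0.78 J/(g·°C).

T_f = Σ m_i c_i T_i / Σ m_i c_i:
T_f = (26.85·214 + 1482·24.06 + 299.68·24.06) / (26.85 + 1482 + 299.68)
    = 48613 / 1808.5 ≈ 26.88 °C

T_f ≈ 26.9 °C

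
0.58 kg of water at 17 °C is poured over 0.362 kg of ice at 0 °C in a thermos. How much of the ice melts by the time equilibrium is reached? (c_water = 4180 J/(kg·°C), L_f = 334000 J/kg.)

Heat available from the water dropping to 0 °C: 0.58·4180·17 = 41215 J.
To melt every bit of ice: 0.362·334000 = 120908 J.
41215 J < 120908 J, so only part of the ice melts and the system sits at 0 °C.
Mass melted = 41215/334000 ≈ 0.1234 kg.

m_melted ≈ 0.123 kg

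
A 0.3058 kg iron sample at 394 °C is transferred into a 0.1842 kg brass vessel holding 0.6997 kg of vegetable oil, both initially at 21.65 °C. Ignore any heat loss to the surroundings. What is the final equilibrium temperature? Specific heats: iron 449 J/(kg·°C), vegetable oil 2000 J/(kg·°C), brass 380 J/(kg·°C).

T_f ≈ 53.5 °C

T_f is the heat-capacity-weighted average of the initial temperatures:
T_f = (137.3*394 + 1399.4*21.65 + 70*21.65) / (137.3 + 1399.4 + 70)
    = 85910 / 1606.7 ≈ 53.47 °C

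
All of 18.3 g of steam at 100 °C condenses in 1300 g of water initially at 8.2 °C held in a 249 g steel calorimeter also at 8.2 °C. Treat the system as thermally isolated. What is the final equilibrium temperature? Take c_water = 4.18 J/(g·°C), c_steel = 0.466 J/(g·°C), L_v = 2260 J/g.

T_f ≈ 16.8 °C

Net heat exchanged in the isolated system is zero:
latent heat released on condensation: 18.3×2260 = 41358
  condensate cools 100→T: 18.3×4.18×(T − 100) = 76.49(T − 100)
  water warms: 1300×4.18×(T − 8.2) = 5434(T − 8.2)
  cup: 116.03(T − 8.2)
5626.5 T = 41358 + 7649.4 + 45510 = 94518
T ≈ 16.80 °C — below 100 °C, confirming all the steam condensed.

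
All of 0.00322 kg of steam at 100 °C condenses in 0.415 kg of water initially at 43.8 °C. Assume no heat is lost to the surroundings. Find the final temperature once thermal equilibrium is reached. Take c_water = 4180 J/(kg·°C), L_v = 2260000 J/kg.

T_f ≈ 48.4 °C

Sum of m c ΔT and latent-heat terms is zero:
condense steam: −0.00322·2260000 = −7277.2
  condensate cools 100→T: 0.00322·4180·(T − 100) = 13.46(T − 100)
  original water: 1734.7(T − 43.8)
1748.2 T = 7277.2 + 1346 + 75980 = 84603
T ≈ 48.40 °C (< 100 °C, so full condensation is consistent).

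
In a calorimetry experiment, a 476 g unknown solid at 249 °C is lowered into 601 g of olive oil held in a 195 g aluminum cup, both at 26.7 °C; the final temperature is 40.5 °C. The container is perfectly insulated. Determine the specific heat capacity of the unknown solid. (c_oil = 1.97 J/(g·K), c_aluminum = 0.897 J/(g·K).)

c ≈ 0.189 J/(g·K)

Energy conservation, ΣQ = 0:
476×c×(40.5 − 249) + 601×1.97×(40.5 − 26.7) + 195×0.897×(40.5 − 26.7) = 0
-99246 c = -18753
c = -18753/-99246 ≈ 0.189 J/(g·K)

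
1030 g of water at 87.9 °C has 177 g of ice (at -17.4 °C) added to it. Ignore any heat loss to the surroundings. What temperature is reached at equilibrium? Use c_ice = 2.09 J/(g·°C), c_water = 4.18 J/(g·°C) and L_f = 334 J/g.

T_f ≈ 62.0 °C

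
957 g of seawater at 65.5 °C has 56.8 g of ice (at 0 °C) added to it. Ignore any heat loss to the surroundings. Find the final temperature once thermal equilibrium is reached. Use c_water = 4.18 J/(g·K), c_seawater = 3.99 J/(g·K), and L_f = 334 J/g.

T_f ≈ 57.0 °C

Energy balance with sensible and latent terms:
fusion: m_ice L_f = 56.8×334 = 18971; meltwater 0→T: 56.8×4.18×T = 237.42 T; seawater: 3818.4(T − 65.5)
4055.9 T = 250107 − 18971 = 231136
T ≈ 56.99 °C. Since T > 0 °C, the all-ice-melts assumption holds.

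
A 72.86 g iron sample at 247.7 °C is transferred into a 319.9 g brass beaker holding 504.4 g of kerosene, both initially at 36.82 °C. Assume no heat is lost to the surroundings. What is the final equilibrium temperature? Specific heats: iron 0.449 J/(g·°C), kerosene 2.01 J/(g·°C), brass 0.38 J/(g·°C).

T_f ≈ 42.7 °C

Setting the total heat transfer to zero:
72.86·0.449·(T − 247.7) + 504.4·2.01·(T − 36.82) + 319.9·0.38·(T − 36.82) = 0
32.71(T − 247.7) + 1013.8(T − 36.82) + 121.56(T − 36.82) = 0
1168.1 T = 49909
T = 49909 / 1168.1 = 42.7 °C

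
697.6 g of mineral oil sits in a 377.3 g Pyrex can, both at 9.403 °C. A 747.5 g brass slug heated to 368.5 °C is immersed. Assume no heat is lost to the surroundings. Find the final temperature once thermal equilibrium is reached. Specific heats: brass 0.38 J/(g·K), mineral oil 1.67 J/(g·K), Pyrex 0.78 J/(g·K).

T_f ≈ 67.9 °C

Net heat exchanged in the isolated system is zero:
747.5·0.38·(T − 368.5) + 697.6·1.67·(T − 9.403) + 377.3·0.78·(T − 9.403) = 0
1743.3 T = 118394
T = 118394 / 1743.3 = 67.9 °C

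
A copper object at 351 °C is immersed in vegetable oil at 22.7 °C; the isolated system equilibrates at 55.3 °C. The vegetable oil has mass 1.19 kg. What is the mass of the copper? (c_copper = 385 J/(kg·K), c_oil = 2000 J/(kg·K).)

m ≈ 0.682 kg

|Q_copper| = |Q_oil|:
m×385×(351 − 55.3) = 1.19×2000×(55.3 − 22.7)
113844 m = 77588  ⇒  m ≈ 0.6815 kg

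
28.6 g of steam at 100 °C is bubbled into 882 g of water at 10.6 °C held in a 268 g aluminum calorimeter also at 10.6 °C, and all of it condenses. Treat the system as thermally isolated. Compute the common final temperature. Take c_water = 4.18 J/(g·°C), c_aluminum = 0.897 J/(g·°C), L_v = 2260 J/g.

Let T be the final temperature. ΣQ_i = 0:
latent heat released on condensation: 28.6×2260 = 64636
  condensate cools 100→T: 28.6×4.18×(T − 100) = 119.55(T − 100)
  water warms: 882×4.18×(T − 10.6) = 3686.8(T − 10.6)
  cup: 240.4(T − 10.6)
4046.7 T = 64636 + 11955 + 41628 = 118219
T ≈ 29.21 °C — below 100 °C, confirming all the steam condensed.

T_f ≈ 29.2 °C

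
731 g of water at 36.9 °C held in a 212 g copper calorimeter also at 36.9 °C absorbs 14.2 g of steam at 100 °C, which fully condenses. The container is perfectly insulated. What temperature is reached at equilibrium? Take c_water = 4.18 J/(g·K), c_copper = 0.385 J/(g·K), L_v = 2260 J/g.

T_f ≈ 48.1 °C

Let T be the final temperature. ΣQ_i = 0:
latent heat released on condensation: 14.2·2260 = 32092
  condensate cools 100→T: 14.2·4.18·(T − 100) = 59.36(T − 100)
  water warms: 731·4.18·(T − 36.9) = 3055.6(T − 36.9)
  cup: 81.62(T − 36.9)
3196.6 T = 32092 + 5935.6 + 115763 = 153790
T ≈ 48.11 °C (< 100 °C, so full condensation is consistent).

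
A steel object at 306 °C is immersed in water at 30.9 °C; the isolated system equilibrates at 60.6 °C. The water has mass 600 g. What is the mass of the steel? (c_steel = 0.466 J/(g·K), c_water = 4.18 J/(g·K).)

m ≈ 651 g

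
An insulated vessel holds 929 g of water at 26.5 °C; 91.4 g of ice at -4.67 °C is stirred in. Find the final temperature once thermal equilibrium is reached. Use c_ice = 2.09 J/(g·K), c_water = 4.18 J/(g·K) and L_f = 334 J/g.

Setting the total heat transfer to zero:
warm ice to 0 °C: 91.4×2.09×(0 − (-4.67)) = 892.09
  latent heat to melt: 91.4×334 = 30528
  warm the meltwater: 382.05 T
  water: 3883.2(T − 26.5)
4265.3 T = 102905 − 31420 = 71486
T ≈ 16.76 °C (positive, so assuming full melt was valid).

T_f ≈ 16.8 °C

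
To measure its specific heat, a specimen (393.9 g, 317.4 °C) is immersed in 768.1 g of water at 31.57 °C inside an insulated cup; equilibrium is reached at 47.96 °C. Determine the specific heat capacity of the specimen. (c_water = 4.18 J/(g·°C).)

c ≈ 0.496 J/(g·°C)

Energy conservation, ΣQ = 0:
393.9×c×(47.96 − 317.4) + 768.1×4.18×(47.96 − 31.57) = 0
-106132 c = -52623
c = -52623/-106132 ≈ 0.4958 J/(g·°C)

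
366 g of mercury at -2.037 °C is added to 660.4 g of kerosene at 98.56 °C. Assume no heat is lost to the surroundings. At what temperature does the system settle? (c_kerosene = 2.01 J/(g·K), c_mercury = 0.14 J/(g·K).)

T_f ≈ 94.8 °C

Net heat exchanged in the isolated system is zero:
660.4×2.01×(T − 98.56) + 366×0.14×(T − (-2.037)) = 0
1378.6 T = 130725
T = 130725 / 1378.6 = 94.8 °C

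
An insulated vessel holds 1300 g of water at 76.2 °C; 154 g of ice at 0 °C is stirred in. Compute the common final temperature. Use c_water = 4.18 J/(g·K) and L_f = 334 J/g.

Net heat exchanged in the isolated system is zero:
latent heat to melt: 154×334 = 51436; warm the meltwater: 643.72 T; water: 5434(T − 76.2)
6077.7 T = 414071 − 51436 = 362635
T ≈ 59.67 °C — above 0 °C, consistent with complete melting.

T_f ≈ 59.7 °C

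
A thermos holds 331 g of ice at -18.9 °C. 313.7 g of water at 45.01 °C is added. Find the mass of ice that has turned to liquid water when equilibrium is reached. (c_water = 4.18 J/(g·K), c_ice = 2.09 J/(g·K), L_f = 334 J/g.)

m_melted ≈ 138 g

Heat available from the water dropping to 0 °C: 313.7×4.18×45.01 = 59020 J.
Of that, 331×2.09×18.9 = 13075 J goes to bring the ice to 0 °C, leaving 45945 J.
Melting all 331 g of ice would need 331×334 = 110554 J.
That's not enough to melt it all — equilibrium is at 0 °C with ice remaining.
Mass melted = 45945/334 ≈ 137.6 g.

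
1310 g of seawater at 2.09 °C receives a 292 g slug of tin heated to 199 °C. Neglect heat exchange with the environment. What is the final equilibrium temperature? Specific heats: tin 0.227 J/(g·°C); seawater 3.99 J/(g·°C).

Set heat shed by the hot body equal to heat absorbed by the cold body:
292×0.227×(199 − T) = 1310×3.99×(T − 2.09)
66.28(199 − T) = 5226.9(T − 2.09)
5293.2 T = 24115  ⇒  T ≈ 4.56 °C

T_f ≈ 4.6 °C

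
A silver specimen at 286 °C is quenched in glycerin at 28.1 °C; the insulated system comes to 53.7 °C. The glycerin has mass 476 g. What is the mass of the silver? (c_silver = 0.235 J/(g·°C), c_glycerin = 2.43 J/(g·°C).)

m ≈ 542 g

Heat lost by the silver = heat gained by the glycerin:
m·0.235·(286 − 53.7) = 476·2.43·(53.7 − 28.1)
54.59 m = 29611  ⇒  m ≈ 542.4 g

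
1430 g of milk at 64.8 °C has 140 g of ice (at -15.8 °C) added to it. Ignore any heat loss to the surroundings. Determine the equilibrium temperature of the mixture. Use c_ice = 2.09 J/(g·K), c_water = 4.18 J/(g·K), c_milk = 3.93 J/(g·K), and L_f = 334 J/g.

T_f ≈ 50.4 °C

Let T be the final temperature. ΣQ_i = 0:
ice -15.8→0 °C: 140·2.09·15.8 = 4623.1; melt ice: 140·334 = 46760; meltwater 0→T: 140·4.18·T = 585.2 T; milk: 5619.9(T − 64.8)
6205.1 T = 364170 − 51383 = 312786
T ≈ 50.41 °C — above 0 °C, consistent with complete melting.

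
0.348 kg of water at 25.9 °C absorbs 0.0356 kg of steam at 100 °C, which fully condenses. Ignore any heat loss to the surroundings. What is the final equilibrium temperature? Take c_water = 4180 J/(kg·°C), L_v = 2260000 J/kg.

T_f ≈ 83.0 °C

Setting the total heat transfer to zero:
latent heat released on condensation: 0.0356·2260000 = 80456; condensate cools 100→T: 0.0356·4180·(T − 100) = 148.81(T − 100); water warms: 0.348·4180·(T − 25.9) = 1454.6(T − 25.9)
1603.4 T = 80456 + 14881 + 37675 = 133012
T ≈ 82.95 °C, under the boiling point, so the assumption holds.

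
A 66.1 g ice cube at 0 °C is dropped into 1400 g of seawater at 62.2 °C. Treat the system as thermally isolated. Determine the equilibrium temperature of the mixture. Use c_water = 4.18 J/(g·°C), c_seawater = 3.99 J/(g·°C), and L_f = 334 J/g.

Setting the total heat transfer to zero:
melt ice: 66.1×334 = 22077
  warm the meltwater: 276.3 T
  seawater cools: 1400×3.99×(T − 62.2) = 5586(T − 62.2)
5862.3 T = 347449 − 22077 = 325372
T ≈ 55.50 °C (positive, so assuming full melt was valid).

T_f ≈ 55.5 °C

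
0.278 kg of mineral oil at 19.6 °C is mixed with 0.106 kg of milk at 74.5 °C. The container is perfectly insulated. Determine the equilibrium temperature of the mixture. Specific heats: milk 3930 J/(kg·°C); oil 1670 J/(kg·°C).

Taking heat into each body as positive, Σ m c ΔT = 0:
0.106×3930×(T − 74.5) + 0.278×1670×(T − 19.6) = 0
416.58(T − 74.5) + 464.26(T − 19.6) = 0
(416.58 + 464.26) T = 416.58×74.5 + 464.26×19.6
T = 40135/880.84 ≈ 45.56 °C

T_f ≈ 45.6 °C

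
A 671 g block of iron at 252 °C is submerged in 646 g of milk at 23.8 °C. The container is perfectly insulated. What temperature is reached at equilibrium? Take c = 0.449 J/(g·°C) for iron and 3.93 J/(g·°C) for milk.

Taking heat into each body as positive, Σ m c ΔT = 0:
671×0.449×(T − 252) + 646×3.93×(T − 23.8) = 0
301.28(T − 252) + 2538.8(T − 23.8) = 0
(301.28 + 2538.8) T = 301.28×252 + 2538.8×23.8
T = 136345/2840.1 ≈ 48.01 °C

T_f ≈ 48.0 °C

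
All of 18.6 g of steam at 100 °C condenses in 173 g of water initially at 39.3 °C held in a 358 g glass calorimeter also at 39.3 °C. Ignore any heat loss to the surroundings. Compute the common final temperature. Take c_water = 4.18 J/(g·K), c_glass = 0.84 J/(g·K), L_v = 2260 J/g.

Setting the total heat transfer to zero:
latent heat released on condensation: 18.6×2260 = 42036
  condensate cools 100→T: 18.6×4.18×(T − 100) = 77.75(T − 100)
  original water: 723.14(T − 39.3)
  cup: 300.72(T − 39.3)
1101.6 T = 42036 + 7774.8 + 40238 = 90048
T ≈ 81.74 °C (< 100 °C, so full condensation is consistent).

T_f ≈ 81.7 °C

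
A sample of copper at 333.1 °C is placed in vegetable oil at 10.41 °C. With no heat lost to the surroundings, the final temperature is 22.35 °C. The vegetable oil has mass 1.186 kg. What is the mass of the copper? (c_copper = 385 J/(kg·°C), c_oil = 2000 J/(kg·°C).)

m ≈ 0.237 kg

Heat lost by the copper = heat gained by the oil:
m×385×(333.1 − 22.35) = 1.186×2000×(22.35 − 10.41)
119639 m = 28322  ⇒  m ≈ 0.2367 kg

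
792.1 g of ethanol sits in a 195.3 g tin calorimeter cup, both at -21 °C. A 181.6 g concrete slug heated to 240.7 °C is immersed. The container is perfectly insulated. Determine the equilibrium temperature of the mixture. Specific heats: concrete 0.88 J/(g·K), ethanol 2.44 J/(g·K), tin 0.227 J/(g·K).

T_f ≈ -1.4 °C

T_f = Σ m_i c_i T_i / Σ m_i c_i:
T_f = (159.81*240.7 + 1932.7*(-21) + 44.33*(-21)) / (159.81 + 1932.7 + 44.33)
    = -3052.4 / 2136.9 ≈ -1.43 °C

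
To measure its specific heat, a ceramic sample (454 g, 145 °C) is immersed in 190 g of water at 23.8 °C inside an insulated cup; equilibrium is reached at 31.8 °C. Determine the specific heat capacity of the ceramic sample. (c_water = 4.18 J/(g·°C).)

c ≈ 0.124 J/(g·°C)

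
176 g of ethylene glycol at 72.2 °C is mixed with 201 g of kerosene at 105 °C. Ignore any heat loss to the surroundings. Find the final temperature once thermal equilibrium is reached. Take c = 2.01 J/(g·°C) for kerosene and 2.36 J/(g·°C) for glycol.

T_f ≈ 88.4 °C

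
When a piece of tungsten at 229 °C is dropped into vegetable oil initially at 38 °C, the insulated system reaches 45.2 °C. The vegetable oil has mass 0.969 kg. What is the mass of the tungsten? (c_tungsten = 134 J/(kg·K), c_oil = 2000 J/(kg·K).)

m ≈ 0.567 kg

Heat lost by the tungsten = heat gained by the oil:
m×134×(229 − 45.2) = 0.969×2000×(45.2 − 38)
24629 m = 13954  ⇒  m ≈ 0.5665 kg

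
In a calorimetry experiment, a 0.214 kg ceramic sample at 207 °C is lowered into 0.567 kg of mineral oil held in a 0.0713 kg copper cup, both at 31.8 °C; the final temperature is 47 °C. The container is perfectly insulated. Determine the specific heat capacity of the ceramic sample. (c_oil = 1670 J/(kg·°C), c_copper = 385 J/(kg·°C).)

c ≈ 433 J/(kg·°C)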